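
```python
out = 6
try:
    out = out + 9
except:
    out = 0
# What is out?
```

Step-by-step execution trace:
1. out starts at 6.
2. try: `out = out + 9` → out = 15. No exception raised.
3. `except` is skipped.
Result: 15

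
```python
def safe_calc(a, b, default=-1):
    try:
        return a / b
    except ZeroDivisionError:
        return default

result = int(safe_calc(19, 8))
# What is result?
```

Step-by-step execution trace:
1. `safe_calc(19, 8)` enters try: `return 19 / 8` → returns 2.375. No exception raised.
2. `except ZeroDivisionError` is skipped.
3. `int(2.375)` → 2 → result = 2.
Result: 2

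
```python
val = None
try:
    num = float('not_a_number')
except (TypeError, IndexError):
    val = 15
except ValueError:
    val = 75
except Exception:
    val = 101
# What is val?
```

Step-by-step execution trace:
1. `num = float('not_a_number')` raises ValueError.
2. `except (TypeError, IndexError)` does not match ValueError; skipped.
3. `except ValueError` matches (exact type match) → val = 75.
4. `except Exception` is not reached.
Result: 75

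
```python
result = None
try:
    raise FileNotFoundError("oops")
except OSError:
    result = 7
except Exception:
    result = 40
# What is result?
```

Step-by-step execution trace:
1. `raise FileNotFoundError(...)` raises FileNotFoundError.
2. `except OSError` matches (FileNotFoundError is a subclass of OSError) → result = 7.
3. `except Exception` is not reached.
Result: 7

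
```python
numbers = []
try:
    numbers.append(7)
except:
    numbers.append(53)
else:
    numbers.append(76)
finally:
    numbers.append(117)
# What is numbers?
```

Step-by-step execution trace:
1. try: `numbers.append(7)` → numbers = [7]. No exception raised.
2. `except` is skipped.
3. `else` runs: `numbers.append(76)` → numbers = [7, 76].
4. `finally` always runs: `numbers.append(117)` → numbers = [7, 76, 117].
Result: [7, 76, 117]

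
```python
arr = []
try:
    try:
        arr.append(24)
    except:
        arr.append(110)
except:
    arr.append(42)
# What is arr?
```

Step-by-step execution trace:
1. Inner try: `arr.append(24)` → arr = [24]. No exception raised.
2. Inner `except` is skipped.
3. Inner try completes normally; outer `except` is skipped.
Result: [24]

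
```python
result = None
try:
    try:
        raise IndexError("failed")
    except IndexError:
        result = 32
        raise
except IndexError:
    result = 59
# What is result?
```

Step-by-step execution trace:
1. Inner try: `raise IndexError("failed")` raises IndexError.
2. Inner `except IndexError` matches → result = 32.
3. bare `raise` re-raises the same IndexError.
4. Outer `except IndexError` matches → result = 59.
Result: 59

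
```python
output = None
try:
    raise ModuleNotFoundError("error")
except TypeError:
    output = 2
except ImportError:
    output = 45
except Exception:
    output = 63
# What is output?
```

Step-by-step execution trace:
1. `raise ModuleNotFoundError(...)` raises ModuleNotFoundError.
2. `except TypeError` does not match (ModuleNotFoundError is not a subclass of TypeError); skipped.
3. `except ImportError` matches (ModuleNotFoundError is a subclass of ImportError) → output = 45.
4. `except Exception` is not reached.
Result: 45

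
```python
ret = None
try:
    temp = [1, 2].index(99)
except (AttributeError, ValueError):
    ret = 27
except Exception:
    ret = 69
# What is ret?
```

Step-by-step execution trace:
1. `temp = [1, 2].index(99)` raises ValueError.
2. `except (AttributeError, ValueError)` matches (ValueError is in the tuple) → ret = 27.
3. `except Exception` is not reached.
Result: 27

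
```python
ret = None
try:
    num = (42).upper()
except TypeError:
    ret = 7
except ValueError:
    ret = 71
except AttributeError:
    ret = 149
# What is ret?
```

Step-by-step execution trace:
1. `num = (42).upper()` raises AttributeError.
2. `except TypeError` does not match AttributeError; skipped.
3. `except ValueError` does not match AttributeError; skipped.
4. `except AttributeError` matches → ret = 149.
Result: 149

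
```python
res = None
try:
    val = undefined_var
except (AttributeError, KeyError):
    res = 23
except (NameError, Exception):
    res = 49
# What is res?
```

Step-by-step execution trace:
1. `val = undefined_var` raises NameError.
2. `except (AttributeError, KeyError)` does not match NameError; skipped.
3. `except (NameError, Exception)` matches (NameError is in the tuple) → res = 49.
Result: 49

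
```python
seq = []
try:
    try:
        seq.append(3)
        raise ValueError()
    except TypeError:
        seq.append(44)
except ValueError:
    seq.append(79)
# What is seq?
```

Step-by-step execution trace:
1. Inner try: `seq.append(3)` → seq = [3].
2. `raise ValueError()` raises ValueError.
3. Inner `except TypeError` does not match ValueError; exception propagates to outer try.
4. Outer `except ValueError` matches → `seq.append(79)` → seq = [3, 79].
Result: [3, 79]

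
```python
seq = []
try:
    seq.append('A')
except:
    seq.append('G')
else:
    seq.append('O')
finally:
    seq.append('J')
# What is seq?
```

Step-by-step execution trace:
1. try: `seq.append('A')` → seq = ['A']. No exception raised.
2. `except` is skipped.
3. `else` runs: `seq.append('O')` → seq = ['A', 'O'].
4. `finally` always runs: `seq.append('J')` → seq = ['A', 'O', 'J'].
Result: ['A', 'O', 'J']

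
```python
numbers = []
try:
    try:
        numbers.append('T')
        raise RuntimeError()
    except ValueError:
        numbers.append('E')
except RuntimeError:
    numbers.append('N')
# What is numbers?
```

Step-by-step execution trace:
1. Inner try: `numbers.append('T')` → numbers = ['T'].
2. `raise RuntimeError()` raises RuntimeError.
3. Inner `except ValueError` does not match RuntimeError; exception propagates to outer try.
4. Outer `except RuntimeError` matches → `numbers.append('N')` → numbers = ['T', 'N'].
Result: ['T', 'N']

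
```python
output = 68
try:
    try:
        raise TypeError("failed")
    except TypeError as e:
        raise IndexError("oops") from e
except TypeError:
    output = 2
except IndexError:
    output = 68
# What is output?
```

Step-by-step execution trace:
1. Inner try raises TypeError; inner `except TypeError as e` catches it.
2. `raise IndexError(...) from e` raises IndexError (TypeError is attached as __cause__, but only IndexError is active).
3. Outer `except TypeError` does not match IndexError; skipped.
4. Outer `except IndexError` matches → output = 68.
Result: 68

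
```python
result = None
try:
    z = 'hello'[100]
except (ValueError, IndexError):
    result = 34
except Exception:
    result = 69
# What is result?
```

Step-by-step execution trace:
1. `z = 'hello'[100]` raises IndexError.
2. `except (ValueError, IndexError)` matches (IndexError is in the tuple) → result = 34.
3. `except Exception` is not reached.
Result: 34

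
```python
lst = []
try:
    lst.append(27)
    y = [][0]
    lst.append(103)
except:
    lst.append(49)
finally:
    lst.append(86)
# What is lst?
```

Step-by-step execution trace:
1. try: `lst.append(27)` → lst = [27].
2. `y = [][0]` raises IndexError; `lst.append(103)` is not reached.
3. bare `except` matches → `lst.append(49)` → lst = [27, 49].
4. finally always runs: `lst.append(86)` → lst = [27, 49, 86].
Result: [27, 49, 86]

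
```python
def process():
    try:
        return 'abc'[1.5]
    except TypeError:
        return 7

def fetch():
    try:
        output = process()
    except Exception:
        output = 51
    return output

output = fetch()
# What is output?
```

Step-by-step execution trace:
1. `fetch()` calls `process()`.
2. In process: `'abc'[1.5]` raises TypeError; `except TypeError` catches it → returns 7.
3. In fetch: `output = process()` → output = 7. No exception reaches fetch.
4. `except Exception` is skipped; fetch returns 7.
5. output = 7.
Result: 7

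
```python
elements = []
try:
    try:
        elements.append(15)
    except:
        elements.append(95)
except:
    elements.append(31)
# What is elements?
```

Step-by-step execution trace:
1. Inner try: `elements.append(15)` → elements = [15]. No exception raised.
2. Inner `except` is skipped.
3. Inner try completes normally; outer `except` is skipped.
Result: [15]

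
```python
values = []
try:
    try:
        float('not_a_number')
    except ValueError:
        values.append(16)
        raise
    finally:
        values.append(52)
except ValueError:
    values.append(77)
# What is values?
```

Step-by-step execution trace:
1. Inner try: `float('not_a_number')` raises ValueError.
2. Inner `except ValueError` matches → `values.append(16)` → values = [16].
3. bare `raise` re-raises ValueError.
4. Inner `finally` runs during unwinding: `values.append(52)` → values = [16, 52].
5. Outer `except ValueError` matches → `values.append(77)` → values = [16, 52, 77].
Result: [16, 52, 77]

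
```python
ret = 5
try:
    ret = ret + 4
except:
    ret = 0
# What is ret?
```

Step-by-step execution trace:
1. ret starts at 5.
2. try: `ret = ret + 4` → ret = 9. No exception raised.
3. `except` is skipped.
Result: 9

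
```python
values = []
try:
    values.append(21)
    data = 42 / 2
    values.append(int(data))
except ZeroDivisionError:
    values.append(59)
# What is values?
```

Step-by-step execution trace:
1. try: `values.append(21)` → values = [21].
2. `data = 42 / 2` → data = 21.0. No exception raised.
3. `values.append(int(data))` → values = [21, 21].
4. `except ZeroDivisionError` is skipped (no exception was raised).
Result: [21, 21]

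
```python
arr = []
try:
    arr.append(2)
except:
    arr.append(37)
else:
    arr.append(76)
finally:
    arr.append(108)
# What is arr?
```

Step-by-step execution trace:
1. try: `arr.append(2)` → arr = [2]. No exception raised.
2. `except` is skipped.
3. `else` runs: `arr.append(76)` → arr = [2, 76].
4. `finally` always runs: `arr.append(108)` → arr = [2, 76, 108].
Result: [2, 76, 108]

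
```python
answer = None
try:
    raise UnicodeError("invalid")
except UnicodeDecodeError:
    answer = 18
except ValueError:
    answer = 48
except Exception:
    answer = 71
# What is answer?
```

Step-by-step execution trace:
1. `raise UnicodeError(...)` raises UnicodeError.
2. `except UnicodeDecodeError` does not match (UnicodeError is not a subclass of UnicodeDecodeError); skipped.
3. `except ValueError` matches (UnicodeError is a subclass of ValueError) → answer = 48.
4. `except Exception` is not reached.
Result: 48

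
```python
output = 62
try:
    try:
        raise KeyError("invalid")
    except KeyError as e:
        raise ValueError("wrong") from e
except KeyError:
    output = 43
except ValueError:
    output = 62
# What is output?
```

Step-by-step execution trace:
1. Inner try raises KeyError; inner `except KeyError as e` catches it.
2. `raise ValueError(...) from e` raises ValueError (KeyError is attached as __cause__, but only ValueError is active).
3. Outer `except KeyError` does not match ValueError; skipped.
4. Outer `except ValueError` matches → output = 62.
Result: 62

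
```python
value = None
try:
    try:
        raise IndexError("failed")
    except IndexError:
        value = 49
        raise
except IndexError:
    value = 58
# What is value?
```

Step-by-step execution trace:
1. Inner try: `raise IndexError("failed")` raises IndexError.
2. Inner `except IndexError` matches → value = 49.
3. bare `raise` re-raises the same IndexError.
4. Outer `except IndexError` matches → value = 58.
Result: 58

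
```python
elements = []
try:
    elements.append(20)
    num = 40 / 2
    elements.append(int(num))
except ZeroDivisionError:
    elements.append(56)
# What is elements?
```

Step-by-step execution trace:
1. try: `elements.append(20)` → elements = [20].
2. `num = 40 / 2` → num = 20.0. No exception raised.
3. `elements.append(int(num))` → elements = [20, 20].
4. `except ZeroDivisionError` is skipped (no exception was raised).
Result: [20, 20]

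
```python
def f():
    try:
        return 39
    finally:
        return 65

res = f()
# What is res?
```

Step-by-step execution trace:
1. `f()` enters try: `return 39` sets pending return value 39.
2. Before returning, `finally: return 65` runs and overrides the pending return.
3. f() returns 65 → res = 65.
Result: 65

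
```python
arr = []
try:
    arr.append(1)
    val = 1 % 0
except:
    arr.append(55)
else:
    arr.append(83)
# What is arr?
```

Step-by-step execution trace:
1. try: `arr.append(1)` → arr = [1].
2. `val = 1 % 0` raises ZeroDivisionError.
3. bare `except` matches → `arr.append(55)` → arr = [1, 55].
4. `else` is skipped (an exception was raised).
Result: [1, 55]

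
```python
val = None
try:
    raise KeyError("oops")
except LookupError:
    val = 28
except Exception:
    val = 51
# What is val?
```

Step-by-step execution trace:
1. `raise KeyError(...)` raises KeyError.
2. `except LookupError` matches (KeyError is a subclass of LookupError) → val = 28.
3. `except Exception` is not reached.
Result: 28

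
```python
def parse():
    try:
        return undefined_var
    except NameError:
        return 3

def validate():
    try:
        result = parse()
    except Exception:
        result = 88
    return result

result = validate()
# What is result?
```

Step-by-step execution trace:
1. `validate()` calls `parse()`.
2. In parse: `undefined_var` raises NameError; `except NameError` catches it → returns 3.
3. In validate: `result = parse()` → result = 3. No exception reaches validate.
4. `except Exception` is skipped; validate returns 3.
5. result = 3.
Result: 3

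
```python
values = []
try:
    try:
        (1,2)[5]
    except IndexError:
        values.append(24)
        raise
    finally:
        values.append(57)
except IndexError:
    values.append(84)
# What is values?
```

Step-by-step execution trace:
1. Inner try: `(1,2)[5]` raises IndexError.
2. Inner `except IndexError` matches → `values.append(24)` → values = [24].
3. bare `raise` re-raises IndexError.
4. Inner `finally` runs during unwinding: `values.append(57)` → values = [24, 57].
5. Outer `except IndexError` matches → `values.append(84)` → values = [24, 57, 84].
Result: [24, 57, 84]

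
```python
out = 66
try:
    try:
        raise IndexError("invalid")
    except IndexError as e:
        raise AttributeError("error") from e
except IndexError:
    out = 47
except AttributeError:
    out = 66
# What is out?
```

Step-by-step execution trace:
1. Inner try raises IndexError; inner `except IndexError as e` catches it.
2. `raise AttributeError(...) from e` raises AttributeError (IndexError is attached as __cause__, but only AttributeError is active).
3. Outer `except IndexError` does not match AttributeError; skipped.
4. Outer `except AttributeError` matches → out = 66.
Result: 66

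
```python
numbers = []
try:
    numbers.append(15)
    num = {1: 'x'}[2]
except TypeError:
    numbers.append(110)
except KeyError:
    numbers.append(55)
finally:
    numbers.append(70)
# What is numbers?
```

Step-by-step execution trace:
1. try: `numbers.append(15)` → numbers = [15].
2. `num = {1: 'x'}[2]` raises KeyError.
3. `except TypeError` does not match KeyError; skipped.
4. `except KeyError` matches → `numbers.append(55)` → numbers = [15, 55].
5. finally always runs: `numbers.append(70)` → numbers = [15, 55, 70].
Result: [15, 55, 70]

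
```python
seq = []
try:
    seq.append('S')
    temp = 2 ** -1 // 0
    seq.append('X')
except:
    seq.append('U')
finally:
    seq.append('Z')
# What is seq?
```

Step-by-step execution trace:
1. try: `seq.append('S')` → seq = ['S'].
2. `temp = 2 ** -1 // 0` raises ZeroDivisionError; `seq.append('X')` is not reached.
3. bare `except` matches → `seq.append('U')` → seq = ['S', 'U'].
4. finally always runs: `seq.append('Z')` → seq = ['S', 'U', 'Z'].
Result: ['S', 'U', 'Z']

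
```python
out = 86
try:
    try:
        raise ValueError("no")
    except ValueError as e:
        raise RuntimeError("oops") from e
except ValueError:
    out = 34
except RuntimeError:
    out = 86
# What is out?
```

Step-by-step execution trace:
1. Inner try raises ValueError; inner `except ValueError as e` catches it.
2. `raise RuntimeError(...) from e` raises RuntimeError (ValueError is attached as __cause__, but only RuntimeError is active).
3. Outer `except ValueError` does not match RuntimeError; skipped.
4. Outer `except RuntimeError` matches → out = 86.
Result: 86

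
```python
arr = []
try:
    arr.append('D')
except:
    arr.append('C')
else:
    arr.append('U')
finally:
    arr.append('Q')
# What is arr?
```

Step-by-step execution trace:
1. try: `arr.append('D')` → arr = ['D']. No exception raised.
2. `except` is skipped.
3. `else` runs: `arr.append('U')` → arr = ['D', 'U'].
4. `finally` always runs: `arr.append('Q')` → arr = ['D', 'U', 'Q'].
Result: ['D', 'U', 'Q']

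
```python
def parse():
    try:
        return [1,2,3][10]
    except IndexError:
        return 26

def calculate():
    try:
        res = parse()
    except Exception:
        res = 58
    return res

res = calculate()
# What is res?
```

Step-by-step execution trace:
1. `calculate()` calls `parse()`.
2. In parse: `[1,2,3][10]` raises IndexError; `except IndexError` catches it → returns 26.
3. In calculate: `res = parse()` → res = 26. No exception reaches calculate.
4. `except Exception` is skipped; calculate returns 26.
5. res = 26.
Result: 26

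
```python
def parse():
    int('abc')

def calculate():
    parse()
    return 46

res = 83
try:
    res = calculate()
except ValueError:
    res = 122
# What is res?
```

Step-by-step execution trace:
1. res starts at 83.
2. try: `calculate()` calls `parse()`.
3. `parse()` evaluates `int('abc')`, which raises ValueError; it propagates through calculate (uncaught).
4. `return 46` in calculate is not reached; the assignment to res does not complete.
5. `except ValueError` matches → res = 122.
Result: 122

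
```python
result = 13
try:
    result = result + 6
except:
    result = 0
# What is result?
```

Step-by-step execution trace:
1. result starts at 13.
2. try: `result = result + 6` → result = 19. No exception raised.
3. `except` is skipped.
Result: 19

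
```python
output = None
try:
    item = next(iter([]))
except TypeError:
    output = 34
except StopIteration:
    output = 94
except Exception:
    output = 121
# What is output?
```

Step-by-step execution trace:
1. `item = next(iter([]))` raises StopIteration.
2. `except TypeError` does not match StopIteration; skipped.
3. `except StopIteration` matches → output = 94.
4. Remaining except clauses are skipped.
Result: 94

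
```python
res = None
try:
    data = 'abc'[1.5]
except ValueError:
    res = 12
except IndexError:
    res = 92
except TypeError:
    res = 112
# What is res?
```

Step-by-step execution trace:
1. `data = 'abc'[1.5]` raises TypeError.
2. `except ValueError` does not match TypeError; skipped.
3. `except IndexError` does not match TypeError; skipped.
4. `except TypeError` matches → res = 112.
Result: 112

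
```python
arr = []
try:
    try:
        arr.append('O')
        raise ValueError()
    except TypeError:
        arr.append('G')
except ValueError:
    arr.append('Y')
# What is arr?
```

Step-by-step execution trace:
1. Inner try: `arr.append('O')` → arr = ['O'].
2. `raise ValueError()` raises ValueError.
3. Inner `except TypeError` does not match ValueError; exception propagates to outer try.
4. Outer `except ValueError` matches → `arr.append('Y')` → arr = ['O', 'Y'].
Result: ['O', 'Y']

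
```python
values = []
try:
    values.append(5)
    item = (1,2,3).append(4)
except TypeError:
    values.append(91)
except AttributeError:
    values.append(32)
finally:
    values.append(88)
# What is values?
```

Step-by-step execution trace:
1. try: `values.append(5)` → values = [5].
2. `item = (1,2,3).append(4)` raises AttributeError.
3. `except TypeError` does not match AttributeError; skipped.
4. `except AttributeError` matches → `values.append(32)` → values = [5, 32].
5. finally always runs: `values.append(88)` → values = [5, 32, 88].
Result: [5, 32, 88]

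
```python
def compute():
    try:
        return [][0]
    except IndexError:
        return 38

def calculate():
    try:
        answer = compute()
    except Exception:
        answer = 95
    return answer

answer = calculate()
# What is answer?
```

Step-by-step execution trace:
1. `calculate()` calls `compute()`.
2. In compute: `[][0]` raises IndexError; `except IndexError` catches it → returns 38.
3. In calculate: `answer = compute()` → answer = 38. No exception reaches calculate.
4. `except Exception` is skipped; calculate returns 38.
5. answer = 38.
Result: 38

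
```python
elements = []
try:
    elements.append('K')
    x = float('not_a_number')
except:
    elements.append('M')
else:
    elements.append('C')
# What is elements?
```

Step-by-step execution trace:
1. try: `elements.append('K')` → elements = ['K'].
2. `x = float('not_a_number')` raises ValueError.
3. bare `except` matches → `elements.append('M')` → elements = ['K', 'M'].
4. `else` is skipped (an exception was raised).
Result: ['K', 'M']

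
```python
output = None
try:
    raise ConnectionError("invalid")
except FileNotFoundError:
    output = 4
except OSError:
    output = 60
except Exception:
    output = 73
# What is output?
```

Step-by-step execution trace:
1. `raise ConnectionError(...)` raises ConnectionError.
2. `except FileNotFoundError` does not match (ConnectionError is not a subclass of FileNotFoundError); skipped.
3. `except OSError` matches (ConnectionError is a subclass of OSError) → output = 60.
4. `except Exception` is not reached.
Result: 60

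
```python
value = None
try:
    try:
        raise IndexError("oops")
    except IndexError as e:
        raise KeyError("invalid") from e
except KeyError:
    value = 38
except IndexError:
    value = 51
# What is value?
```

Step-by-step execution trace:
1. Inner try raises IndexError; inner `except IndexError as e` catches it.
2. `raise KeyError(...) from e` raises KeyError (IndexError is attached as __cause__, but only KeyError is active).
3. Outer `except KeyError` matches → value = 38.
4. `except IndexError` is not reached.
Result: 38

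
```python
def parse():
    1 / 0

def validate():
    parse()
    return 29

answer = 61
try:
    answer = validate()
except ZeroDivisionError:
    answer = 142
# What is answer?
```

Step-by-step execution trace:
1. answer starts at 61.
2. try: `validate()` calls `parse()`.
3. `parse()` evaluates `1 / 0`, which raises ZeroDivisionError; it propagates through validate (uncaught).
4. `return 29` in validate is not reached; the assignment to answer does not complete.
5. `except ZeroDivisionError` matches → answer = 142.
Result: 142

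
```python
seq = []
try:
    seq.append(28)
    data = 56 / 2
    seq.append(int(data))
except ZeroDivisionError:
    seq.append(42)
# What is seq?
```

Step-by-step execution trace:
1. try: `seq.append(28)` → seq = [28].
2. `data = 56 / 2` → data = 28.0. No exception raised.
3. `seq.append(int(data))` → seq = [28, 28].
4. `except ZeroDivisionError` is skipped (no exception was raised).
Result: [28, 28]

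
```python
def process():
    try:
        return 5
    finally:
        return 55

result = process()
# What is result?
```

Step-by-step execution trace:
1. `process()` enters try: `return 5` sets pending return value 5.
2. Before returning, `finally: return 55` runs and overrides the pending return.
3. process() returns 55 → result = 55.
Result: 55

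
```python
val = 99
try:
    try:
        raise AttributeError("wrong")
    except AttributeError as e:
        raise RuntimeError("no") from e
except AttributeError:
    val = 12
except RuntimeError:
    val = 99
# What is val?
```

Step-by-step execution trace:
1. Inner try raises AttributeError; inner `except AttributeError as e` catches it.
2. `raise RuntimeError(...) from e` raises RuntimeError (AttributeError is attached as __cause__, but only RuntimeError is active).
3. Outer `except AttributeError` does not match RuntimeError; skipped.
4. Outer `except RuntimeError` matches → val = 99.
Result: 99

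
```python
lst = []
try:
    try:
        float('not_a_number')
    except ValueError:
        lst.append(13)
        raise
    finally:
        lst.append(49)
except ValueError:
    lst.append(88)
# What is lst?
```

Step-by-step execution trace:
1. Inner try: `float('not_a_number')` raises ValueError.
2. Inner `except ValueError` matches → `lst.append(13)` → lst = [13].
3. bare `raise` re-raises ValueError.
4. Inner `finally` runs during unwinding: `lst.append(49)` → lst = [13, 49].
5. Outer `except ValueError` matches → `lst.append(88)` → lst = [13, 49, 88].
Result: [13, 49, 88]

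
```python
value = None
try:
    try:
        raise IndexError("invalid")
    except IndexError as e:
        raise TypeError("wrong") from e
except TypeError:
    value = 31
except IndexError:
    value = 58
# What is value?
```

Step-by-step execution trace:
1. Inner try raises IndexError; inner `except IndexError as e` catches it.
2. `raise TypeError(...) from e` raises TypeError (IndexError is attached as __cause__, but only TypeError is active).
3. Outer `except TypeError` matches → value = 31.
4. `except IndexError` is not reached.
Result: 31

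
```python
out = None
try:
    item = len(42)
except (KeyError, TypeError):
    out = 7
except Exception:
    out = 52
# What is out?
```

Step-by-step execution trace:
1. `item = len(42)` raises TypeError.
2. `except (KeyError, TypeError)` matches (TypeError is in the tuple) → out = 7.
3. `except Exception` is not reached.
Result: 7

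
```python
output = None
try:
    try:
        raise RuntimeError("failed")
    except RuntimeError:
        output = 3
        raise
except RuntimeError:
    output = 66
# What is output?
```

Step-by-step execution trace:
1. Inner try: `raise RuntimeError("failed")` raises RuntimeError.
2. Inner `except RuntimeError` matches → output = 3.
3. bare `raise` re-raises the same RuntimeError.
4. Outer `except RuntimeError` matches → output = 66.
Result: 66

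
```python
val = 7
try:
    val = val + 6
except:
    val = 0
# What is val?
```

Step-by-step execution trace:
1. val starts at 7.
2. try: `val = val + 6` → val = 13. No exception raised.
3. `except` is skipped.
Result: 13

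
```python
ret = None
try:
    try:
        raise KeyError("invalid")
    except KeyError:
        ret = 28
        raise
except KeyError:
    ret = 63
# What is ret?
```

Step-by-step execution trace:
1. Inner try: `raise KeyError("invalid")` raises KeyError.
2. Inner `except KeyError` matches → ret = 28.
3. bare `raise` re-raises the same KeyError.
4. Outer `except KeyError` matches → ret = 63.
Result: 63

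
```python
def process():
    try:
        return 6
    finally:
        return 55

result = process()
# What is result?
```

Step-by-step execution trace:
1. `process()` enters try: `return 6` sets pending return value 6.
2. Before returning, `finally: return 55` runs and overrides the pending return.
3. process() returns 55 → result = 55.
Result: 55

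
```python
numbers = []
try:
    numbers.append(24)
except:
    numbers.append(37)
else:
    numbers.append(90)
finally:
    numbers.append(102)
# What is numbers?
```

Step-by-step execution trace:
1. try: `numbers.append(24)` → numbers = [24]. No exception raised.
2. `except` is skipped.
3. `else` runs: `numbers.append(90)` → numbers = [24, 90].
4. `finally` always runs: `numbers.append(102)` → numbers = [24, 90, 102].
Result: [24, 90, 102]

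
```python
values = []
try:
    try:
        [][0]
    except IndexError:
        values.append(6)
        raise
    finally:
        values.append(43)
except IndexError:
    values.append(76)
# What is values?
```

Step-by-step execution trace:
1. Inner try: `[][0]` raises IndexError.
2. Inner `except IndexError` matches → `values.append(6)` → values = [6].
3. bare `raise` re-raises IndexError.
4. Inner `finally` runs during unwinding: `values.append(43)` → values = [6, 43].
5. Outer `except IndexError` matches → `values.append(76)` → values = [6, 43, 76].
Result: [6, 43, 76]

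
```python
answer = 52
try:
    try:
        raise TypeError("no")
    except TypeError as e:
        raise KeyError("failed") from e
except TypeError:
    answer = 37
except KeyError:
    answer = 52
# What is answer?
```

Step-by-step execution trace:
1. Inner try raises TypeError; inner `except TypeError as e` catches it.
2. `raise KeyError(...) from e` raises KeyError (TypeError is attached as __cause__, but only KeyError is active).
3. Outer `except TypeError` does not match KeyError; skipped.
4. Outer `except KeyError` matches → answer = 52.
Result: 52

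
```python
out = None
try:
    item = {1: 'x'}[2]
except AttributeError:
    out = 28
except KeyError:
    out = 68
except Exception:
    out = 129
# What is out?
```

Step-by-step execution trace:
1. `item = {1: 'x'}[2]` raises KeyError.
2. `except AttributeError` does not match KeyError; skipped.
3. `except KeyError` matches → out = 68.
4. Remaining except clauses are skipped.
Result: 68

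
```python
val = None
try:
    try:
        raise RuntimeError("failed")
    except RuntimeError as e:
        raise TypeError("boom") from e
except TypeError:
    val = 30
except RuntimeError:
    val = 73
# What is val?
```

Step-by-step execution trace:
1. Inner try raises RuntimeError; inner `except RuntimeError as e` catches it.
2. `raise TypeError(...) from e` raises TypeError (RuntimeError is attached as __cause__, but only TypeError is active).
3. Outer `except TypeError` matches → val = 30.
4. `except RuntimeError` is not reached.
Result: 30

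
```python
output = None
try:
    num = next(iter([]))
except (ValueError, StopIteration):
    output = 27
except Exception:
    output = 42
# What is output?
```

Step-by-step execution trace:
1. `num = next(iter([]))` raises StopIteration.
2. `except (ValueError, StopIteration)` matches (StopIteration is in the tuple) → output = 27.
3. `except Exception` is not reached.
Result: 27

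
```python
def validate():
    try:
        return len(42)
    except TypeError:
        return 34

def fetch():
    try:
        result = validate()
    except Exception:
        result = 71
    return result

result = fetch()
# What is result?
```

Step-by-step execution trace:
1. `fetch()` calls `validate()`.
2. In validate: `len(42)` raises TypeError; `except TypeError` catches it → returns 34.
3. In fetch: `result = validate()` → result = 34. No exception reaches fetch.
4. `except Exception` is skipped; fetch returns 34.
5. result = 34.
Result: 34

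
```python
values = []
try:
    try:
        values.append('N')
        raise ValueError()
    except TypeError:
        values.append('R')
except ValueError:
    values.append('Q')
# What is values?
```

Step-by-step execution trace:
1. Inner try: `values.append('N')` → values = ['N'].
2. `raise ValueError()` raises ValueError.
3. Inner `except TypeError` does not match ValueError; exception propagates to outer try.
4. Outer `except ValueError` matches → `values.append('Q')` → values = ['N', 'Q'].
Result: ['N', 'Q']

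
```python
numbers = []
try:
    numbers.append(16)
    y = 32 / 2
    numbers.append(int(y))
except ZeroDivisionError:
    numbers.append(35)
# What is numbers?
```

Step-by-step execution trace:
1. try: `numbers.append(16)` → numbers = [16].
2. `y = 32 / 2` → y = 16.0. No exception raised.
3. `numbers.append(int(y))` → numbers = [16, 16].
4. `except ZeroDivisionError` is skipped (no exception was raised).
Result: [16, 16]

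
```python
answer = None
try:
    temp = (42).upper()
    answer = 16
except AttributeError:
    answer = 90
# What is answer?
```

Step-by-step execution trace:
1. `temp = (42).upper()` raises AttributeError.
2. `answer = 16` is not reached.
3. `except AttributeError` matches → answer = 90.
Result: 90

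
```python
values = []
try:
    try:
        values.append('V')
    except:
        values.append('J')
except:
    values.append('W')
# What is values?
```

Step-by-step execution trace:
1. Inner try: `values.append('V')` → values = ['V']. No exception raised.
2. Inner `except` is skipped.
3. Inner try completes normally; outer `except` is skipped.
Result: ['V']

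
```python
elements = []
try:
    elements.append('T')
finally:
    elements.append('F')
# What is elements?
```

Step-by-step execution trace:
1. try: `elements.append('T')` → elements = ['T'].
2. The try body completes without raising.
3. finally always runs: `elements.append('F')` → elements = ['T', 'F'].
Result: ['T', 'F']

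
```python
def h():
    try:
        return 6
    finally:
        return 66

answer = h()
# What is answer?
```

Step-by-step execution trace:
1. `h()` enters try: `return 6` sets pending return value 6.
2. Before returning, `finally: return 66` runs and overrides the pending return.
3. h() returns 66 → answer = 66.
Result: 66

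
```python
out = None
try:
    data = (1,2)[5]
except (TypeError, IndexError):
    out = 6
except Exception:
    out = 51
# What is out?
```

Step-by-step execution trace:
1. `data = (1,2)[5]` raises IndexError.
2. `except (TypeError, IndexError)` matches (IndexError is in the tuple) → out = 6.
3. `except Exception` is not reached.
Result: 6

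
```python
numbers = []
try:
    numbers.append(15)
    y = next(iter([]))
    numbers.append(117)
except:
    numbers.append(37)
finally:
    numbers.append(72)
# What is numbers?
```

Step-by-step execution trace:
1. try: `numbers.append(15)` → numbers = [15].
2. `y = next(iter([]))` raises StopIteration; `numbers.append(117)` is not reached.
3. bare `except` matches → `numbers.append(37)` → numbers = [15, 37].
4. finally always runs: `numbers.append(72)` → numbers = [15, 37, 72].
Result: [15, 37, 72]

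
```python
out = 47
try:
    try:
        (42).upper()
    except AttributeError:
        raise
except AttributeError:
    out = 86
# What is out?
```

Step-by-step execution trace:
1. Inner try: `(42).upper()` raises AttributeError.
2. Inner `except AttributeError` matches; bare `raise` re-raises the same AttributeError.
3. Outer `except AttributeError` matches → out = 86.
Result: 86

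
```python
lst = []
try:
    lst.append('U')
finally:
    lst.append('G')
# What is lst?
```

Step-by-step execution trace:
1. try: `lst.append('U')` → lst = ['U'].
2. The try body completes without raising.
3. finally always runs: `lst.append('G')` → lst = ['U', 'G'].
Result: ['U', 'G']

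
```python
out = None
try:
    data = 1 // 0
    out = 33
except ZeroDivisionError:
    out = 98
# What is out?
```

Step-by-step execution trace:
1. `data = 1 // 0` raises ZeroDivisionError.
2. `out = 33` is not reached.
3. `except ZeroDivisionError` matches → out = 98.
Result: 98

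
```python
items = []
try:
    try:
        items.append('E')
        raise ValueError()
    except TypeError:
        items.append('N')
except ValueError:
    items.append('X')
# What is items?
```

Step-by-step execution trace:
1. Inner try: `items.append('E')` → items = ['E'].
2. `raise ValueError()` raises ValueError.
3. Inner `except TypeError` does not match ValueError; exception propagates to outer try.
4. Outer `except ValueError` matches → `items.append('X')` → items = ['E', 'X'].
Result: ['E', 'X']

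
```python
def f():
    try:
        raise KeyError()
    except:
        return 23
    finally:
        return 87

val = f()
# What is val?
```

Step-by-step execution trace:
1. `f()` enters try: `raise KeyError()` raises KeyError.
2. bare `except` matches → `return 23` sets pending return value 23.
3. Before returning, `finally: return 87` runs and overrides the pending return.
4. f() returns 87 → val = 87.
Result: 87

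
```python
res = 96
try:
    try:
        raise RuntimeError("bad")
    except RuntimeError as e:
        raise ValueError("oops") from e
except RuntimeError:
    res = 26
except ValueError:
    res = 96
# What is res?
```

Step-by-step execution trace:
1. Inner try raises RuntimeError; inner `except RuntimeError as e` catches it.
2. `raise ValueError(...) from e` raises ValueError (RuntimeError is attached as __cause__, but only ValueError is active).
3. Outer `except RuntimeError` does not match ValueError; skipped.
4. Outer `except ValueError` matches → res = 96.
Result: 96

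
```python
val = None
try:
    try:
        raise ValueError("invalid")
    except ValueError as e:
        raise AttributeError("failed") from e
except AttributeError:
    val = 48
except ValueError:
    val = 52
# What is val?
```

Step-by-step execution trace:
1. Inner try raises ValueError; inner `except ValueError as e` catches it.
2. `raise AttributeError(...) from e` raises AttributeError (ValueError is attached as __cause__, but only AttributeError is active).
3. Outer `except AttributeError` matches → val = 48.
4. `except ValueError` is not reached.
Result: 48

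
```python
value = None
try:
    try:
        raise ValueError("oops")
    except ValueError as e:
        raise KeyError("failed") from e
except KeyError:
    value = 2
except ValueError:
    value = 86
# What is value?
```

Step-by-step execution trace:
1. Inner try raises ValueError; inner `except ValueError as e` catches it.
2. `raise KeyError(...) from e` raises KeyError (ValueError is attached as __cause__, but only KeyError is active).
3. Outer `except KeyError` matches → value = 2.
4. `except ValueError` is not reached.
Result: 2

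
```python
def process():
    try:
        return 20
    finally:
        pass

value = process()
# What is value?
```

Step-by-step execution trace:
1. `process()` enters try: `return 20` sets pending return value 20.
2. Before returning, `finally: pass` runs (no effect).
3. process() returns 20 → value = 20.
Result: 20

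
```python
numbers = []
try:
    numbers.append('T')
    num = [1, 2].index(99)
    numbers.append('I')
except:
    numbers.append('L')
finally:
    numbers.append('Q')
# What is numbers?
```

Step-by-step execution trace:
1. try: `numbers.append('T')` → numbers = ['T'].
2. `num = [1, 2].index(99)` raises ValueError; `numbers.append('I')` is not reached.
3. bare `except` matches → `numbers.append('L')` → numbers = ['T', 'L'].
4. finally always runs: `numbers.append('Q')` → numbers = ['T', 'L', 'Q'].
Result: ['T', 'L', 'Q']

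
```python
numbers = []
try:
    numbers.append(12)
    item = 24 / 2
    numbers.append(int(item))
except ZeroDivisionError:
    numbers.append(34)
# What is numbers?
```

Step-by-step execution trace:
1. try: `numbers.append(12)` → numbers = [12].
2. `item = 24 / 2` → item = 12.0. No exception raised.
3. `numbers.append(int(item))` → numbers = [12, 12].
4. `except ZeroDivisionError` is skipped (no exception was raised).
Result: [12, 12]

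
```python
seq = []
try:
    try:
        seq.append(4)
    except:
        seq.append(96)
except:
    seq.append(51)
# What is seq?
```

Step-by-step execution trace:
1. Inner try: `seq.append(4)` → seq = [4]. No exception raised.
2. Inner `except` is skipped.
3. Inner try completes normally; outer `except` is skipped.
Result: [4]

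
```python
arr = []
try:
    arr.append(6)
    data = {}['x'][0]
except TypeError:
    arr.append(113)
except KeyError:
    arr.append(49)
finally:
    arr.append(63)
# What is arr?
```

Step-by-step execution trace:
1. try: `arr.append(6)` → arr = [6].
2. `data = {}['x'][0]` raises KeyError.
3. `except TypeError` does not match KeyError; skipped.
4. `except KeyError` matches → `arr.append(49)` → arr = [6, 49].
5. finally always runs: `arr.append(63)` → arr = [6, 49, 63].
Result: [6, 49, 63]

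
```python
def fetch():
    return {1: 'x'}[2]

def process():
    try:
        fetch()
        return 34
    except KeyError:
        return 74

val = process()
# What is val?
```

Step-by-step execution trace:
1. `process()` calls `fetch()`.
2. `fetch()` evaluates `{1: 'x'}[2]`, which raises KeyError; it propagates to the caller.
3. `return 34` is not reached.
4. `except KeyError` in process matches → returns 74.
5. val = 74.
Result: 74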